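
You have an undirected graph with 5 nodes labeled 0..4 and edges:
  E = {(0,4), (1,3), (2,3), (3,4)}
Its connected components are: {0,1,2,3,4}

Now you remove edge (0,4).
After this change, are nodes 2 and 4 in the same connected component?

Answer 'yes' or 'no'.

Answer: yes

Derivation:
Initial components: {0,1,2,3,4}
Removing edge (0,4): it was a bridge — component count 1 -> 2.
New components: {0} {1,2,3,4}
Are 2 and 4 in the same component? yes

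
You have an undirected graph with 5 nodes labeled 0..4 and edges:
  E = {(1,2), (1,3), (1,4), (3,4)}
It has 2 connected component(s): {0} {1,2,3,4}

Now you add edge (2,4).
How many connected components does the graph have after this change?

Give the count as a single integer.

Answer: 2

Derivation:
Initial component count: 2
Add (2,4): endpoints already in same component. Count unchanged: 2.
New component count: 2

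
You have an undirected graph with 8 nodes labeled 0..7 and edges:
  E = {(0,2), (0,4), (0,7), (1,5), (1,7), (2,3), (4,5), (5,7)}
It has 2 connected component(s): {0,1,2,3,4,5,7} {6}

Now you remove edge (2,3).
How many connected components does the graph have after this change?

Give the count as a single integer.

Answer: 3

Derivation:
Initial component count: 2
Remove (2,3): it was a bridge. Count increases: 2 -> 3.
  After removal, components: {0,1,2,4,5,7} {3} {6}
New component count: 3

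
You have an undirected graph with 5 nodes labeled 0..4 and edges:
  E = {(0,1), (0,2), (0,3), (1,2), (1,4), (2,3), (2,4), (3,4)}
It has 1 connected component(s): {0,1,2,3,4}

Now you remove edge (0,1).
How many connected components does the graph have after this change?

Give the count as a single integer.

Initial component count: 1
Remove (0,1): not a bridge. Count unchanged: 1.
  After removal, components: {0,1,2,3,4}
New component count: 1

Answer: 1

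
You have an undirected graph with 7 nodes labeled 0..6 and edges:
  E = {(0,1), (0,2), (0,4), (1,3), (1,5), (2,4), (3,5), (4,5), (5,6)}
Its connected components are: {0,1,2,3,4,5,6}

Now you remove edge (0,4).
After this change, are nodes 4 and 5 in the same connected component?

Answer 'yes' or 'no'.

Initial components: {0,1,2,3,4,5,6}
Removing edge (0,4): not a bridge — component count unchanged at 1.
New components: {0,1,2,3,4,5,6}
Are 4 and 5 in the same component? yes

Answer: yes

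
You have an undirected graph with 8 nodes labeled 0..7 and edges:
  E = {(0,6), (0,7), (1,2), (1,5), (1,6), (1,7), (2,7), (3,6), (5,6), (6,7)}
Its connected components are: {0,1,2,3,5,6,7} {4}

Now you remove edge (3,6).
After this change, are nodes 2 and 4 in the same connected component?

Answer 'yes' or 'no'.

Answer: no

Derivation:
Initial components: {0,1,2,3,5,6,7} {4}
Removing edge (3,6): it was a bridge — component count 2 -> 3.
New components: {0,1,2,5,6,7} {3} {4}
Are 2 and 4 in the same component? no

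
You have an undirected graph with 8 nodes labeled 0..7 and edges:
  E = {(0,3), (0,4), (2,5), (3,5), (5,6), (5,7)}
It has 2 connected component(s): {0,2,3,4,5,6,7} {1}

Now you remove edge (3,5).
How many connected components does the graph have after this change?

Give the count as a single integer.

Initial component count: 2
Remove (3,5): it was a bridge. Count increases: 2 -> 3.
  After removal, components: {0,3,4} {1} {2,5,6,7}
New component count: 3

Answer: 3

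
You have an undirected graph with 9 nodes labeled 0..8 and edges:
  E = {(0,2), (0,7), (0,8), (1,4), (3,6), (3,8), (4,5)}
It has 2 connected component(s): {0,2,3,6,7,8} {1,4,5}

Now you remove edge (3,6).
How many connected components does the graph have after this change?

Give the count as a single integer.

Answer: 3

Derivation:
Initial component count: 2
Remove (3,6): it was a bridge. Count increases: 2 -> 3.
  After removal, components: {0,2,3,7,8} {1,4,5} {6}
New component count: 3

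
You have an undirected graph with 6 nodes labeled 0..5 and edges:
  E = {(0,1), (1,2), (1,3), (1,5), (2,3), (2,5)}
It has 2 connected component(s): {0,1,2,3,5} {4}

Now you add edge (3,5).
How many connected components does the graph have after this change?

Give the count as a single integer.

Initial component count: 2
Add (3,5): endpoints already in same component. Count unchanged: 2.
New component count: 2

Answer: 2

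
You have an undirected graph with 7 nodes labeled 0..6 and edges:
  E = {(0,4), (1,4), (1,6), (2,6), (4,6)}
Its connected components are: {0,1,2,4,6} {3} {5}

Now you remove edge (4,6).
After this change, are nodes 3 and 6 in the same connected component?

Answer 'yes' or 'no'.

Answer: no

Derivation:
Initial components: {0,1,2,4,6} {3} {5}
Removing edge (4,6): not a bridge — component count unchanged at 3.
New components: {0,1,2,4,6} {3} {5}
Are 3 and 6 in the same component? no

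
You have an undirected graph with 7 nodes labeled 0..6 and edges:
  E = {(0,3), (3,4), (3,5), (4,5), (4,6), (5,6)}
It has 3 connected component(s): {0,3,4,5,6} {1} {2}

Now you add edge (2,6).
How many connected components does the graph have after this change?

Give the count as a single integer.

Answer: 2

Derivation:
Initial component count: 3
Add (2,6): merges two components. Count decreases: 3 -> 2.
New component count: 2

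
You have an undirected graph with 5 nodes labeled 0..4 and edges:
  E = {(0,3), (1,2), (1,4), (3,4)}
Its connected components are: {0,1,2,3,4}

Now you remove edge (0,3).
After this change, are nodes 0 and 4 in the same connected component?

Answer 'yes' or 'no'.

Answer: no

Derivation:
Initial components: {0,1,2,3,4}
Removing edge (0,3): it was a bridge — component count 1 -> 2.
New components: {0} {1,2,3,4}
Are 0 and 4 in the same component? no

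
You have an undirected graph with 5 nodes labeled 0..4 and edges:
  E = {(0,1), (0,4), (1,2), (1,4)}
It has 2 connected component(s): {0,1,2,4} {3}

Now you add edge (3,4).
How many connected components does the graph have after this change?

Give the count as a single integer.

Answer: 1

Derivation:
Initial component count: 2
Add (3,4): merges two components. Count decreases: 2 -> 1.
New component count: 1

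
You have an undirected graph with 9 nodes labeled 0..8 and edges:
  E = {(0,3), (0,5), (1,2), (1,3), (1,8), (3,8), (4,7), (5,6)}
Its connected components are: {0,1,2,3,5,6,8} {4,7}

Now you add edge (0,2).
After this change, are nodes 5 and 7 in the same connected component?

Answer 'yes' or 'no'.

Answer: no

Derivation:
Initial components: {0,1,2,3,5,6,8} {4,7}
Adding edge (0,2): both already in same component {0,1,2,3,5,6,8}. No change.
New components: {0,1,2,3,5,6,8} {4,7}
Are 5 and 7 in the same component? no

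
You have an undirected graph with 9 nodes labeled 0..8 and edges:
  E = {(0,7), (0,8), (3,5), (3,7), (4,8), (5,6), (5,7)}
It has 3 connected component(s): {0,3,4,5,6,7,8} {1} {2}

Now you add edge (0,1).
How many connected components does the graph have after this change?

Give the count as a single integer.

Answer: 2

Derivation:
Initial component count: 3
Add (0,1): merges two components. Count decreases: 3 -> 2.
New component count: 2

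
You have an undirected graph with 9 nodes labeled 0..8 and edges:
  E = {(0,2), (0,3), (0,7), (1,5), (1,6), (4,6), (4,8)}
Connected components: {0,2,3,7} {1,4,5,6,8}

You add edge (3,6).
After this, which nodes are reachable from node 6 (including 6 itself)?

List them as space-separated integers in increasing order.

Before: nodes reachable from 6: {1,4,5,6,8}
Adding (3,6): merges 6's component with another. Reachability grows.
After: nodes reachable from 6: {0,1,2,3,4,5,6,7,8}

Answer: 0 1 2 3 4 5 6 7 8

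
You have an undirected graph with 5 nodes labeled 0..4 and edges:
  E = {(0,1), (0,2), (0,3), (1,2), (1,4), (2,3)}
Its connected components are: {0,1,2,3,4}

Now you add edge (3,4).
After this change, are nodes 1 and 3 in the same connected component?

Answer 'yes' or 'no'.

Answer: yes

Derivation:
Initial components: {0,1,2,3,4}
Adding edge (3,4): both already in same component {0,1,2,3,4}. No change.
New components: {0,1,2,3,4}
Are 1 and 3 in the same component? yes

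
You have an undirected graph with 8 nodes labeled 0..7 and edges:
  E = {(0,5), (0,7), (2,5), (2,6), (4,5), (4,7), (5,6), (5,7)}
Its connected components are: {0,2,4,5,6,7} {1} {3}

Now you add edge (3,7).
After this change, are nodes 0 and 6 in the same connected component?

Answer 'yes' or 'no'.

Initial components: {0,2,4,5,6,7} {1} {3}
Adding edge (3,7): merges {3} and {0,2,4,5,6,7}.
New components: {0,2,3,4,5,6,7} {1}
Are 0 and 6 in the same component? yes

Answer: yes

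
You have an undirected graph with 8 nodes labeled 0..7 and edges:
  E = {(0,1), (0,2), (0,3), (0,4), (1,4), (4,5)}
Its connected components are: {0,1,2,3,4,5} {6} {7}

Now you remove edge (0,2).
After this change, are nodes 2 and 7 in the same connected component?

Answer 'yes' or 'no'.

Answer: no

Derivation:
Initial components: {0,1,2,3,4,5} {6} {7}
Removing edge (0,2): it was a bridge — component count 3 -> 4.
New components: {0,1,3,4,5} {2} {6} {7}
Are 2 and 7 in the same component? no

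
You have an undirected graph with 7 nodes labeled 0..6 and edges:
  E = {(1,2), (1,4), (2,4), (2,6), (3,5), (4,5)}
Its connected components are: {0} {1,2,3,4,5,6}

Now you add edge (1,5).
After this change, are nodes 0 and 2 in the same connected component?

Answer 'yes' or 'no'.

Answer: no

Derivation:
Initial components: {0} {1,2,3,4,5,6}
Adding edge (1,5): both already in same component {1,2,3,4,5,6}. No change.
New components: {0} {1,2,3,4,5,6}
Are 0 and 2 in the same component? no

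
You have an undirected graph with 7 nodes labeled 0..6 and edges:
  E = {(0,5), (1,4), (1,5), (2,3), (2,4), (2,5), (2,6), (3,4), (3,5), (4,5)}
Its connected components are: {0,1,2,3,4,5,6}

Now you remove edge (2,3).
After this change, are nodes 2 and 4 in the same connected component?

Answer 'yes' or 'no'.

Initial components: {0,1,2,3,4,5,6}
Removing edge (2,3): not a bridge — component count unchanged at 1.
New components: {0,1,2,3,4,5,6}
Are 2 and 4 in the same component? yes

Answer: yes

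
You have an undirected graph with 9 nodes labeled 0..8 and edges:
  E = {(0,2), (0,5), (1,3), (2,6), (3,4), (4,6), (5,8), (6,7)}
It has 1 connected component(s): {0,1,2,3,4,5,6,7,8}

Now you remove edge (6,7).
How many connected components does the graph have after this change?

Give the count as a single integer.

Answer: 2

Derivation:
Initial component count: 1
Remove (6,7): it was a bridge. Count increases: 1 -> 2.
  After removal, components: {0,1,2,3,4,5,6,8} {7}
New component count: 2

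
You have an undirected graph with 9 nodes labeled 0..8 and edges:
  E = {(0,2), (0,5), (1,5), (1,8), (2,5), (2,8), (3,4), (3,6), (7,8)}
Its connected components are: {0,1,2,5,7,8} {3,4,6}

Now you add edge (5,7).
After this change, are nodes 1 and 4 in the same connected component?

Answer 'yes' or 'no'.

Answer: no

Derivation:
Initial components: {0,1,2,5,7,8} {3,4,6}
Adding edge (5,7): both already in same component {0,1,2,5,7,8}. No change.
New components: {0,1,2,5,7,8} {3,4,6}
Are 1 and 4 in the same component? no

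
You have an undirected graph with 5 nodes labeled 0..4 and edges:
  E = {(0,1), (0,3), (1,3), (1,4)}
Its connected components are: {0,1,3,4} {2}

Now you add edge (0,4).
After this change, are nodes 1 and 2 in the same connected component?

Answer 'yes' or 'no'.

Initial components: {0,1,3,4} {2}
Adding edge (0,4): both already in same component {0,1,3,4}. No change.
New components: {0,1,3,4} {2}
Are 1 and 2 in the same component? no

Answer: no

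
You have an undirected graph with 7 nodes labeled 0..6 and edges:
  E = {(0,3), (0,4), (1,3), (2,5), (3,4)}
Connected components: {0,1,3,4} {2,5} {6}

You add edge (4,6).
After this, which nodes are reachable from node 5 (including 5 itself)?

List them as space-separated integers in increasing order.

Before: nodes reachable from 5: {2,5}
Adding (4,6): merges two components, but neither contains 5. Reachability from 5 unchanged.
After: nodes reachable from 5: {2,5}

Answer: 2 5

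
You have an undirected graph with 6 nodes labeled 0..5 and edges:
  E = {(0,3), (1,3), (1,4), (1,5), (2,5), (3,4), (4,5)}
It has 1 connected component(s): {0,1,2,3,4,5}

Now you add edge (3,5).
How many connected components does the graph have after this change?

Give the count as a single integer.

Initial component count: 1
Add (3,5): endpoints already in same component. Count unchanged: 1.
New component count: 1

Answer: 1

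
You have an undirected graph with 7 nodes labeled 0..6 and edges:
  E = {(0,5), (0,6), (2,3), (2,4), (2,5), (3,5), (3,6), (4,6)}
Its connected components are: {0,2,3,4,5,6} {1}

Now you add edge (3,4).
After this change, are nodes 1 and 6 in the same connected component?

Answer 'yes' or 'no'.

Answer: no

Derivation:
Initial components: {0,2,3,4,5,6} {1}
Adding edge (3,4): both already in same component {0,2,3,4,5,6}. No change.
New components: {0,2,3,4,5,6} {1}
Are 1 and 6 in the same component? no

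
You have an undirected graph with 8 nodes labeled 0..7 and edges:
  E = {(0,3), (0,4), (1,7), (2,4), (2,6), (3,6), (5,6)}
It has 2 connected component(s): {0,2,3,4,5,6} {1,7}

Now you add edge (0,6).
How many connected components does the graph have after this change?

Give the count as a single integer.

Answer: 2

Derivation:
Initial component count: 2
Add (0,6): endpoints already in same component. Count unchanged: 2.
New component count: 2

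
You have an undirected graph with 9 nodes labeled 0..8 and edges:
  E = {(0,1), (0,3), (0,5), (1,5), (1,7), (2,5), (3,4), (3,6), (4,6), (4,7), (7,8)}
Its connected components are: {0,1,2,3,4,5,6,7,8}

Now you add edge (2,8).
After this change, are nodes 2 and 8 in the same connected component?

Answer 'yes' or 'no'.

Answer: yes

Derivation:
Initial components: {0,1,2,3,4,5,6,7,8}
Adding edge (2,8): both already in same component {0,1,2,3,4,5,6,7,8}. No change.
New components: {0,1,2,3,4,5,6,7,8}
Are 2 and 8 in the same component? yes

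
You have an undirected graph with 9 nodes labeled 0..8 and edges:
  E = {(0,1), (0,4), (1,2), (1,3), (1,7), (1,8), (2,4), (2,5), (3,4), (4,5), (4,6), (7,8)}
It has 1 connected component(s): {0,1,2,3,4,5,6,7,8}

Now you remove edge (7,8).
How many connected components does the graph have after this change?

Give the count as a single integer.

Initial component count: 1
Remove (7,8): not a bridge. Count unchanged: 1.
  After removal, components: {0,1,2,3,4,5,6,7,8}
New component count: 1

Answer: 1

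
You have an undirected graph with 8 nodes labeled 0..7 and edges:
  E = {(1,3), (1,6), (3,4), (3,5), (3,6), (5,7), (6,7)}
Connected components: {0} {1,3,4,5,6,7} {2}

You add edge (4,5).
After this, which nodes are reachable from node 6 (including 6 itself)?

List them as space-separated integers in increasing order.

Answer: 1 3 4 5 6 7

Derivation:
Before: nodes reachable from 6: {1,3,4,5,6,7}
Adding (4,5): both endpoints already in same component. Reachability from 6 unchanged.
After: nodes reachable from 6: {1,3,4,5,6,7}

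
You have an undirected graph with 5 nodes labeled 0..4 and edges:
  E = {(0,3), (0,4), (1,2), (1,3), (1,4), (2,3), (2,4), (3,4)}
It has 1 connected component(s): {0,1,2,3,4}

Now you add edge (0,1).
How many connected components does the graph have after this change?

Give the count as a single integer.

Initial component count: 1
Add (0,1): endpoints already in same component. Count unchanged: 1.
New component count: 1

Answer: 1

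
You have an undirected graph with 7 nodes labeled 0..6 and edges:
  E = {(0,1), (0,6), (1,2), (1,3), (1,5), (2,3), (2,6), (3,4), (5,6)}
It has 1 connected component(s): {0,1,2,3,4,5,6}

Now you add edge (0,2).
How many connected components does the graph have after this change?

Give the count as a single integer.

Initial component count: 1
Add (0,2): endpoints already in same component. Count unchanged: 1.
New component count: 1

Answer: 1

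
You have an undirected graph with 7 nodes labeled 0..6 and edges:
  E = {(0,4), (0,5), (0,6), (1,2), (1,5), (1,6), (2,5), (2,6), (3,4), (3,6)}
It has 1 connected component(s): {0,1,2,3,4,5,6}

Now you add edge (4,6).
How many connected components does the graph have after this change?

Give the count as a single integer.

Initial component count: 1
Add (4,6): endpoints already in same component. Count unchanged: 1.
New component count: 1

Answer: 1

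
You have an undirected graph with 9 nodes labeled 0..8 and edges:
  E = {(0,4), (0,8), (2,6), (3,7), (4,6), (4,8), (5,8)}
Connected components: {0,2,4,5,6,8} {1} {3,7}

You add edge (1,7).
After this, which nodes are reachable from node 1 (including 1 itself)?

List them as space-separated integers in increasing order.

Answer: 1 3 7

Derivation:
Before: nodes reachable from 1: {1}
Adding (1,7): merges 1's component with another. Reachability grows.
After: nodes reachable from 1: {1,3,7}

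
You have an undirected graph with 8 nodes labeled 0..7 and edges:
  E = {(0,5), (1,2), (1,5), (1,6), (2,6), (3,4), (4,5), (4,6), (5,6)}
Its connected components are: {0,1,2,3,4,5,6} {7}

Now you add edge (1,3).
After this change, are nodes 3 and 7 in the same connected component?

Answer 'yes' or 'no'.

Answer: no

Derivation:
Initial components: {0,1,2,3,4,5,6} {7}
Adding edge (1,3): both already in same component {0,1,2,3,4,5,6}. No change.
New components: {0,1,2,3,4,5,6} {7}
Are 3 and 7 in the same component? no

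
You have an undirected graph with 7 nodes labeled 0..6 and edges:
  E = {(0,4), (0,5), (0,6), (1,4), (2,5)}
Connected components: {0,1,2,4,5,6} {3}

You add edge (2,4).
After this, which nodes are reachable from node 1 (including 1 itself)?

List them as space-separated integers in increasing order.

Before: nodes reachable from 1: {0,1,2,4,5,6}
Adding (2,4): both endpoints already in same component. Reachability from 1 unchanged.
After: nodes reachable from 1: {0,1,2,4,5,6}

Answer: 0 1 2 4 5 6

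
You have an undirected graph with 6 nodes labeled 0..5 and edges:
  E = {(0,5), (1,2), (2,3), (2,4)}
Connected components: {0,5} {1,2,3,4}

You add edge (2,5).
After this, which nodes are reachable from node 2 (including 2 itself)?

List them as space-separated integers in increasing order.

Before: nodes reachable from 2: {1,2,3,4}
Adding (2,5): merges 2's component with another. Reachability grows.
After: nodes reachable from 2: {0,1,2,3,4,5}

Answer: 0 1 2 3 4 5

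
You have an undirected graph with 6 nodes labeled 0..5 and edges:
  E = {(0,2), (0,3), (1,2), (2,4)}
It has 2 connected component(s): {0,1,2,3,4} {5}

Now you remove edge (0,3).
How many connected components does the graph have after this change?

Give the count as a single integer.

Initial component count: 2
Remove (0,3): it was a bridge. Count increases: 2 -> 3.
  After removal, components: {0,1,2,4} {3} {5}
New component count: 3

Answer: 3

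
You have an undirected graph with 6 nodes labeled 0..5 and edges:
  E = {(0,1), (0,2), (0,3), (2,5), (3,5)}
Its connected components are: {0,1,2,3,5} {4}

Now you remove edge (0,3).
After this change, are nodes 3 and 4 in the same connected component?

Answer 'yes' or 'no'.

Answer: no

Derivation:
Initial components: {0,1,2,3,5} {4}
Removing edge (0,3): not a bridge — component count unchanged at 2.
New components: {0,1,2,3,5} {4}
Are 3 and 4 in the same component? no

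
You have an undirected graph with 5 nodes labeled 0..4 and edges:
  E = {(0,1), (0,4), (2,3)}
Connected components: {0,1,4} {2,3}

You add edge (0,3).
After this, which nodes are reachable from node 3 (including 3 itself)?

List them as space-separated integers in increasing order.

Before: nodes reachable from 3: {2,3}
Adding (0,3): merges 3's component with another. Reachability grows.
After: nodes reachable from 3: {0,1,2,3,4}

Answer: 0 1 2 3 4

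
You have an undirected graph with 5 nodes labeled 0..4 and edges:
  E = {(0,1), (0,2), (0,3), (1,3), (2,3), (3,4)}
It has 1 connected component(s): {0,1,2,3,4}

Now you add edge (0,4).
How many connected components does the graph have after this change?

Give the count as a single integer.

Initial component count: 1
Add (0,4): endpoints already in same component. Count unchanged: 1.
New component count: 1

Answer: 1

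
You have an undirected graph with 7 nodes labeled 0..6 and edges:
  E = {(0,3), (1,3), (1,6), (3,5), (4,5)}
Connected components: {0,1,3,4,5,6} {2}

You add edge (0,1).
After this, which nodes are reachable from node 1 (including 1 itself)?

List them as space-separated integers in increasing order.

Before: nodes reachable from 1: {0,1,3,4,5,6}
Adding (0,1): both endpoints already in same component. Reachability from 1 unchanged.
After: nodes reachable from 1: {0,1,3,4,5,6}

Answer: 0 1 3 4 5 6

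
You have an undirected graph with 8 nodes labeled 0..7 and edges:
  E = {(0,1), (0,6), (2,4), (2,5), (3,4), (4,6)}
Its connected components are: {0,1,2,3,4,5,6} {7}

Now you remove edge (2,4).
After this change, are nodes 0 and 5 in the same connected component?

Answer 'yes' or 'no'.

Initial components: {0,1,2,3,4,5,6} {7}
Removing edge (2,4): it was a bridge — component count 2 -> 3.
New components: {0,1,3,4,6} {2,5} {7}
Are 0 and 5 in the same component? no

Answer: no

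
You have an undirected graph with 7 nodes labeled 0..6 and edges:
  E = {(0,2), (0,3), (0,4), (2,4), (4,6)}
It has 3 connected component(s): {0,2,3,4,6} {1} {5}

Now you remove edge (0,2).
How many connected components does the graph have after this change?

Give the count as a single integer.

Answer: 3

Derivation:
Initial component count: 3
Remove (0,2): not a bridge. Count unchanged: 3.
  After removal, components: {0,2,3,4,6} {1} {5}
New component count: 3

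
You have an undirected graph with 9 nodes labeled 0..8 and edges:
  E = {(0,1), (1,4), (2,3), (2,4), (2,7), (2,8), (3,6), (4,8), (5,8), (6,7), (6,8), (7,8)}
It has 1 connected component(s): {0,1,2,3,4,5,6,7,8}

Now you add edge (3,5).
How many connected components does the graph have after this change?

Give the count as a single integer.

Initial component count: 1
Add (3,5): endpoints already in same component. Count unchanged: 1.
New component count: 1

Answer: 1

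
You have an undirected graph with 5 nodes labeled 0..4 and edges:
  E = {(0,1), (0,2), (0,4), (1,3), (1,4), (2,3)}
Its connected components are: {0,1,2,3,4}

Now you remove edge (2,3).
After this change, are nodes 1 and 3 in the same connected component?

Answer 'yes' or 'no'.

Initial components: {0,1,2,3,4}
Removing edge (2,3): not a bridge — component count unchanged at 1.
New components: {0,1,2,3,4}
Are 1 and 3 in the same component? yes

Answer: yes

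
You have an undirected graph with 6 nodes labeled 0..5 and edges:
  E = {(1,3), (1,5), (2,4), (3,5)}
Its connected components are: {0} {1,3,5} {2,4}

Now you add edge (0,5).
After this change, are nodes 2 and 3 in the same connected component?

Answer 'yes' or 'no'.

Answer: no

Derivation:
Initial components: {0} {1,3,5} {2,4}
Adding edge (0,5): merges {0} and {1,3,5}.
New components: {0,1,3,5} {2,4}
Are 2 and 3 in the same component? no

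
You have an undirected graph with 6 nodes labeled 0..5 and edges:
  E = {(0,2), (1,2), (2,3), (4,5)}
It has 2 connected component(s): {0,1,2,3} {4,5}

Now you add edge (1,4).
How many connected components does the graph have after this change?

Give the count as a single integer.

Answer: 1

Derivation:
Initial component count: 2
Add (1,4): merges two components. Count decreases: 2 -> 1.
New component count: 1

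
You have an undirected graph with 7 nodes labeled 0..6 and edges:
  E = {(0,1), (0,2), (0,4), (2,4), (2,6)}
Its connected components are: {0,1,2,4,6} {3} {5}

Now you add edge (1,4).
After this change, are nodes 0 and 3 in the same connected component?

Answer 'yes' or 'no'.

Answer: no

Derivation:
Initial components: {0,1,2,4,6} {3} {5}
Adding edge (1,4): both already in same component {0,1,2,4,6}. No change.
New components: {0,1,2,4,6} {3} {5}
Are 0 and 3 in the same component? no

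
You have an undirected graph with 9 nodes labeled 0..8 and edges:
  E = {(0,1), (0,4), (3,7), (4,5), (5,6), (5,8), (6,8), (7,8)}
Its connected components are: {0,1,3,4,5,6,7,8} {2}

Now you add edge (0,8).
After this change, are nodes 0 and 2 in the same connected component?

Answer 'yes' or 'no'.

Initial components: {0,1,3,4,5,6,7,8} {2}
Adding edge (0,8): both already in same component {0,1,3,4,5,6,7,8}. No change.
New components: {0,1,3,4,5,6,7,8} {2}
Are 0 and 2 in the same component? no

Answer: no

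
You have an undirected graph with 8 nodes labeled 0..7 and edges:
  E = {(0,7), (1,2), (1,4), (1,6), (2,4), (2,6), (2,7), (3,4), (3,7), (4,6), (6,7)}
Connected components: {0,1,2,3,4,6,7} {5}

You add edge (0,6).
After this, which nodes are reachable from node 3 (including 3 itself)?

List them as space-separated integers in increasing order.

Before: nodes reachable from 3: {0,1,2,3,4,6,7}
Adding (0,6): both endpoints already in same component. Reachability from 3 unchanged.
After: nodes reachable from 3: {0,1,2,3,4,6,7}

Answer: 0 1 2 3 4 6 7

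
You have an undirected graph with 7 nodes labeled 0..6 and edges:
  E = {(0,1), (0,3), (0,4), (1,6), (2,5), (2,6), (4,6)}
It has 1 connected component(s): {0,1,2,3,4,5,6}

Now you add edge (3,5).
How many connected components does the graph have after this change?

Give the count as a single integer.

Answer: 1

Derivation:
Initial component count: 1
Add (3,5): endpoints already in same component. Count unchanged: 1.
New component count: 1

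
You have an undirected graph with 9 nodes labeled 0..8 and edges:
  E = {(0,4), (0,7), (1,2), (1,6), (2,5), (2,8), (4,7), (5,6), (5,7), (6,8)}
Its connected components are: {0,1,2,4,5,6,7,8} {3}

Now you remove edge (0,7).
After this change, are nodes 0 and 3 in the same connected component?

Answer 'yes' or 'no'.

Answer: no

Derivation:
Initial components: {0,1,2,4,5,6,7,8} {3}
Removing edge (0,7): not a bridge — component count unchanged at 2.
New components: {0,1,2,4,5,6,7,8} {3}
Are 0 and 3 in the same component? no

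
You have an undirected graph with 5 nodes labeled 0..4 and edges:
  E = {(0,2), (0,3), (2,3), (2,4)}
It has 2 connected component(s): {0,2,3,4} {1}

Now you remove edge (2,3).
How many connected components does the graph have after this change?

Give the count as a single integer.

Answer: 2

Derivation:
Initial component count: 2
Remove (2,3): not a bridge. Count unchanged: 2.
  After removal, components: {0,2,3,4} {1}
New component count: 2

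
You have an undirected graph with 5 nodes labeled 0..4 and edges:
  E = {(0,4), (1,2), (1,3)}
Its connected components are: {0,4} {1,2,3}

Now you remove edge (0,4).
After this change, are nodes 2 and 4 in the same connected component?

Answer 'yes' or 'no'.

Answer: no

Derivation:
Initial components: {0,4} {1,2,3}
Removing edge (0,4): it was a bridge — component count 2 -> 3.
New components: {0} {1,2,3} {4}
Are 2 and 4 in the same component? no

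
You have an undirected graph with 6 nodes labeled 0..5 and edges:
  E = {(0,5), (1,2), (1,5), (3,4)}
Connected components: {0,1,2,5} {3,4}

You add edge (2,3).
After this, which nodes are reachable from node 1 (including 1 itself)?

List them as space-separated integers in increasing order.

Before: nodes reachable from 1: {0,1,2,5}
Adding (2,3): merges 1's component with another. Reachability grows.
After: nodes reachable from 1: {0,1,2,3,4,5}

Answer: 0 1 2 3 4 5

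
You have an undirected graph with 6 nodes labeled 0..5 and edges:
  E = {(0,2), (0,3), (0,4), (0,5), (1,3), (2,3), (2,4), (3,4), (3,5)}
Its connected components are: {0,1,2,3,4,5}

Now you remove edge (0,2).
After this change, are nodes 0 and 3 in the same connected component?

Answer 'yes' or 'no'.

Answer: yes

Derivation:
Initial components: {0,1,2,3,4,5}
Removing edge (0,2): not a bridge — component count unchanged at 1.
New components: {0,1,2,3,4,5}
Are 0 and 3 in the same component? yes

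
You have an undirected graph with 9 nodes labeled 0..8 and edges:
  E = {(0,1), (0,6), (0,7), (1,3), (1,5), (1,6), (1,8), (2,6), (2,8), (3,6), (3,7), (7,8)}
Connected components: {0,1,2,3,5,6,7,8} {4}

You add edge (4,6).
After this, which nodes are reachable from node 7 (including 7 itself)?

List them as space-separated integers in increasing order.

Answer: 0 1 2 3 4 5 6 7 8

Derivation:
Before: nodes reachable from 7: {0,1,2,3,5,6,7,8}
Adding (4,6): merges 7's component with another. Reachability grows.
After: nodes reachable from 7: {0,1,2,3,4,5,6,7,8}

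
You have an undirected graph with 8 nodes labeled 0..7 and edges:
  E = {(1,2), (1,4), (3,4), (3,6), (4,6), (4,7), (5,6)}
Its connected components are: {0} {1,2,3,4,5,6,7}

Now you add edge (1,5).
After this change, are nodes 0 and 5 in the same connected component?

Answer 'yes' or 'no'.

Initial components: {0} {1,2,3,4,5,6,7}
Adding edge (1,5): both already in same component {1,2,3,4,5,6,7}. No change.
New components: {0} {1,2,3,4,5,6,7}
Are 0 and 5 in the same component? no

Answer: no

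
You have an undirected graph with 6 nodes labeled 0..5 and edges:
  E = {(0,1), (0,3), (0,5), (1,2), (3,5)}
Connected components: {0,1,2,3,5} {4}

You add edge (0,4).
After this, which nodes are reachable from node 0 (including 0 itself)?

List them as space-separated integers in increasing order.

Before: nodes reachable from 0: {0,1,2,3,5}
Adding (0,4): merges 0's component with another. Reachability grows.
After: nodes reachable from 0: {0,1,2,3,4,5}

Answer: 0 1 2 3 4 5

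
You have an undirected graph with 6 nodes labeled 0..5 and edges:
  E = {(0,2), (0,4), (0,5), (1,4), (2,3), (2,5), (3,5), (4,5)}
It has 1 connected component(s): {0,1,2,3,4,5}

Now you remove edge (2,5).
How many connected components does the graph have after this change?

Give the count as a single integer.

Initial component count: 1
Remove (2,5): not a bridge. Count unchanged: 1.
  After removal, components: {0,1,2,3,4,5}
New component count: 1

Answer: 1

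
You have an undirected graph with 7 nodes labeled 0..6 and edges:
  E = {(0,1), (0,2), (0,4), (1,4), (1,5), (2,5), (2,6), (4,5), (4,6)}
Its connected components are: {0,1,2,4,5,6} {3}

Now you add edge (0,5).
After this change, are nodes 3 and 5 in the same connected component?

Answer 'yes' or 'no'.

Initial components: {0,1,2,4,5,6} {3}
Adding edge (0,5): both already in same component {0,1,2,4,5,6}. No change.
New components: {0,1,2,4,5,6} {3}
Are 3 and 5 in the same component? no

Answer: no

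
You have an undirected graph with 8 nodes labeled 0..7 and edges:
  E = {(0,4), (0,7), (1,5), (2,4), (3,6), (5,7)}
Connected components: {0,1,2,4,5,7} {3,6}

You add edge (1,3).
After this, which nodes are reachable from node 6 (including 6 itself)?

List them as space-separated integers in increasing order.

Before: nodes reachable from 6: {3,6}
Adding (1,3): merges 6's component with another. Reachability grows.
After: nodes reachable from 6: {0,1,2,3,4,5,6,7}

Answer: 0 1 2 3 4 5 6 7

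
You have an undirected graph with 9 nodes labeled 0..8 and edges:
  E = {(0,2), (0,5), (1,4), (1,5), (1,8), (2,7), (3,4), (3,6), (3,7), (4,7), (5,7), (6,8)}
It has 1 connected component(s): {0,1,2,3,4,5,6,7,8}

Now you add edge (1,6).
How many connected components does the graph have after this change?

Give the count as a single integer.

Answer: 1

Derivation:
Initial component count: 1
Add (1,6): endpoints already in same component. Count unchanged: 1.
New component count: 1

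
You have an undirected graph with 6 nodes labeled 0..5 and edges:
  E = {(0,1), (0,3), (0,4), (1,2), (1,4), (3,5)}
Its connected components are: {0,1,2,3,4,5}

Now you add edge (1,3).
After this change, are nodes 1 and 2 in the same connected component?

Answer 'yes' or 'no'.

Initial components: {0,1,2,3,4,5}
Adding edge (1,3): both already in same component {0,1,2,3,4,5}. No change.
New components: {0,1,2,3,4,5}
Are 1 and 2 in the same component? yes

Answer: yes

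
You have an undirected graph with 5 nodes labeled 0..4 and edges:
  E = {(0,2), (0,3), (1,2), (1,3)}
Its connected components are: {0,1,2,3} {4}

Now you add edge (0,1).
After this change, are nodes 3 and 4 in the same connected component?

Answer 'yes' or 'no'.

Initial components: {0,1,2,3} {4}
Adding edge (0,1): both already in same component {0,1,2,3}. No change.
New components: {0,1,2,3} {4}
Are 3 and 4 in the same component? no

Answer: no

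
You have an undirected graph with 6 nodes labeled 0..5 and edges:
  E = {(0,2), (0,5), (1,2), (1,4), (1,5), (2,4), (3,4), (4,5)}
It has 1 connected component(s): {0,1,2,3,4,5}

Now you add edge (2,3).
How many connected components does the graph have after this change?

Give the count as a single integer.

Initial component count: 1
Add (2,3): endpoints already in same component. Count unchanged: 1.
New component count: 1

Answer: 1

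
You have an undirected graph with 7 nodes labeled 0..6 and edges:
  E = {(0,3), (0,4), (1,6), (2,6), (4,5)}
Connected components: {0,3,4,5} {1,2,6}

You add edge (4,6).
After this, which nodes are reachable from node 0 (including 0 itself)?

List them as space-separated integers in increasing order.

Before: nodes reachable from 0: {0,3,4,5}
Adding (4,6): merges 0's component with another. Reachability grows.
After: nodes reachable from 0: {0,1,2,3,4,5,6}

Answer: 0 1 2 3 4 5 6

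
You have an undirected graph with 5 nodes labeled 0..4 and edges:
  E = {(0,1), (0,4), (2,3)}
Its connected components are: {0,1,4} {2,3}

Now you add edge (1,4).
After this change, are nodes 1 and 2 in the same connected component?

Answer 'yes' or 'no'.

Answer: no

Derivation:
Initial components: {0,1,4} {2,3}
Adding edge (1,4): both already in same component {0,1,4}. No change.
New components: {0,1,4} {2,3}
Are 1 and 2 in the same component? no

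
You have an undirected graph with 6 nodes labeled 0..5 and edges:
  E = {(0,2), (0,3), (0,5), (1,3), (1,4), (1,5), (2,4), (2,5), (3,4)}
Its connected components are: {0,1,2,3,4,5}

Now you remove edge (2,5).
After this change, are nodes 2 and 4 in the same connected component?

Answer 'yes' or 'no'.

Initial components: {0,1,2,3,4,5}
Removing edge (2,5): not a bridge — component count unchanged at 1.
New components: {0,1,2,3,4,5}
Are 2 and 4 in the same component? yes

Answer: yes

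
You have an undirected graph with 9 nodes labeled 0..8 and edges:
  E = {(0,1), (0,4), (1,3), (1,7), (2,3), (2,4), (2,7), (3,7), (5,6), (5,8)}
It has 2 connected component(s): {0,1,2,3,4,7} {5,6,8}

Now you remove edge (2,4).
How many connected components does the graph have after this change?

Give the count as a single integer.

Answer: 2

Derivation:
Initial component count: 2
Remove (2,4): not a bridge. Count unchanged: 2.
  After removal, components: {0,1,2,3,4,7} {5,6,8}
New component count: 2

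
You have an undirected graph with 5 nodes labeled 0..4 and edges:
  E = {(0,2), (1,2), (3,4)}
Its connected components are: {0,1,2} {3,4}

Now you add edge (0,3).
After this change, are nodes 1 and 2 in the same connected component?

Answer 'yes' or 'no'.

Initial components: {0,1,2} {3,4}
Adding edge (0,3): merges {0,1,2} and {3,4}.
New components: {0,1,2,3,4}
Are 1 and 2 in the same component? yes

Answer: yes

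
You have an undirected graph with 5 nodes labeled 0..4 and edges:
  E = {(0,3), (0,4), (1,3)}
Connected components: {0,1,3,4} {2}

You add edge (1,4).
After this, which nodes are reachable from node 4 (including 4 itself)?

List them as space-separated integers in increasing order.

Answer: 0 1 3 4

Derivation:
Before: nodes reachable from 4: {0,1,3,4}
Adding (1,4): both endpoints already in same component. Reachability from 4 unchanged.
After: nodes reachable from 4: {0,1,3,4}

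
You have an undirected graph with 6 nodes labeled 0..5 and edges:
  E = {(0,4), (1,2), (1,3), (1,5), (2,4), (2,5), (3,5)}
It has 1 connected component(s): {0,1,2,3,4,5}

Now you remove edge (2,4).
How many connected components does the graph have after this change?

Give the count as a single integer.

Initial component count: 1
Remove (2,4): it was a bridge. Count increases: 1 -> 2.
  After removal, components: {0,4} {1,2,3,5}
New component count: 2

Answer: 2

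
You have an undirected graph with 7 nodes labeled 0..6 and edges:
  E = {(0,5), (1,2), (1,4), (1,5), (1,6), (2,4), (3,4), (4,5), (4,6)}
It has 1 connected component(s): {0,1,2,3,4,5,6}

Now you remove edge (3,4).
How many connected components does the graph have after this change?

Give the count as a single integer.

Answer: 2

Derivation:
Initial component count: 1
Remove (3,4): it was a bridge. Count increases: 1 -> 2.
  After removal, components: {0,1,2,4,5,6} {3}
New component count: 2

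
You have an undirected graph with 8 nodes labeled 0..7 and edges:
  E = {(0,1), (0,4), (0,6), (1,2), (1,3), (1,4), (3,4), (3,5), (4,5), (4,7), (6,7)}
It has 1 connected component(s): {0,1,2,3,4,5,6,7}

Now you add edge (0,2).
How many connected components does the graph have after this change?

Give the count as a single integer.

Initial component count: 1
Add (0,2): endpoints already in same component. Count unchanged: 1.
New component count: 1

Answer: 1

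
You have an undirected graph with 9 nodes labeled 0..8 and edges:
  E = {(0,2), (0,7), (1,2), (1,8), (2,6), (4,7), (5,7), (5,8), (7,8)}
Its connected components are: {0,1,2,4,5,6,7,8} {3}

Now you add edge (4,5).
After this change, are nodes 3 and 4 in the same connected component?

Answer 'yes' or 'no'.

Initial components: {0,1,2,4,5,6,7,8} {3}
Adding edge (4,5): both already in same component {0,1,2,4,5,6,7,8}. No change.
New components: {0,1,2,4,5,6,7,8} {3}
Are 3 and 4 in the same component? no

Answer: no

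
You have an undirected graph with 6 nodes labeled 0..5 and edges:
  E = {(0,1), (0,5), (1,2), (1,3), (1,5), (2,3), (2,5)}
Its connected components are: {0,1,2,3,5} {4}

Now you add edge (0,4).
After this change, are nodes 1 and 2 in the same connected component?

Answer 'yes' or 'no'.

Initial components: {0,1,2,3,5} {4}
Adding edge (0,4): merges {0,1,2,3,5} and {4}.
New components: {0,1,2,3,4,5}
Are 1 and 2 in the same component? yes

Answer: yes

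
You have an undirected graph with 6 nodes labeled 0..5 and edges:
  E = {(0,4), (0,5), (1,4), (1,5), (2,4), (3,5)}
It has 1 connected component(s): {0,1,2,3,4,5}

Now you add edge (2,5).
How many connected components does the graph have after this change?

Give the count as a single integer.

Answer: 1

Derivation:
Initial component count: 1
Add (2,5): endpoints already in same component. Count unchanged: 1.
New component count: 1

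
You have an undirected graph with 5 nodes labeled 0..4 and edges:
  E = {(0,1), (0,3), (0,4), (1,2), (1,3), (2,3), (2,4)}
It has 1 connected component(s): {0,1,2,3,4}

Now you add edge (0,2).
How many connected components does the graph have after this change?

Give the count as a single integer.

Answer: 1

Derivation:
Initial component count: 1
Add (0,2): endpoints already in same component. Count unchanged: 1.
New component count: 1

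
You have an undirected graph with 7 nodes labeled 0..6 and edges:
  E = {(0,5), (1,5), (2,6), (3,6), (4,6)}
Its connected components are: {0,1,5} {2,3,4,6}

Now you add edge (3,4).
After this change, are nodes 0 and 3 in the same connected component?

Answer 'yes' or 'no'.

Answer: no

Derivation:
Initial components: {0,1,5} {2,3,4,6}
Adding edge (3,4): both already in same component {2,3,4,6}. No change.
New components: {0,1,5} {2,3,4,6}
Are 0 and 3 in the same component? no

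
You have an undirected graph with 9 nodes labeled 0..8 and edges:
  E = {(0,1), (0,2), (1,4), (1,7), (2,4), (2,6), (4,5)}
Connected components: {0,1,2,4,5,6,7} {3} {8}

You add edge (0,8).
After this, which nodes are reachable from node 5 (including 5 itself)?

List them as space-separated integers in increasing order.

Before: nodes reachable from 5: {0,1,2,4,5,6,7}
Adding (0,8): merges 5's component with another. Reachability grows.
After: nodes reachable from 5: {0,1,2,4,5,6,7,8}

Answer: 0 1 2 4 5 6 7 8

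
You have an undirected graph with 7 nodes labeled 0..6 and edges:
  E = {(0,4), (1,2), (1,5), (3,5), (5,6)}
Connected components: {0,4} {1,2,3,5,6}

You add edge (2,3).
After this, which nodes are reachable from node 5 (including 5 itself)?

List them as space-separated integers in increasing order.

Answer: 1 2 3 5 6

Derivation:
Before: nodes reachable from 5: {1,2,3,5,6}
Adding (2,3): both endpoints already in same component. Reachability from 5 unchanged.
After: nodes reachable from 5: {1,2,3,5,6}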